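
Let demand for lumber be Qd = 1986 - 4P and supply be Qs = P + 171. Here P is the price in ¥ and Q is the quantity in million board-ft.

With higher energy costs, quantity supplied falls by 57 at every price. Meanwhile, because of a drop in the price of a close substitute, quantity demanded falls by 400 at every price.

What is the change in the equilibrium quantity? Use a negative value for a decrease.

-125.6

Initially, 1986 - 4P = P + 171, so 1815 = 5P and P = 363, Q = 534.
With the change applied: demand Qd = 1586 - 4P, supply Qs = P + 114.
Clearing the new market: 1586 - 4P = P + 114, so P = 294.4 and Q = 408.4.
ΔQ = 408.4 − 534 = -125.6.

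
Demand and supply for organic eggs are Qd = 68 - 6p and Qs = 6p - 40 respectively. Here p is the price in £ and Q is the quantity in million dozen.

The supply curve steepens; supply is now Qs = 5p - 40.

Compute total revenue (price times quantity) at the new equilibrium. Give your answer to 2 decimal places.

89.26

Original equilibrium: 68 - 6p = 6p - 40 gives 108 = 12p, so p = 9 and Q = 14.
After the shift, demand is Qd = 68 - 6p and supply is Qs = 5p - 40.
New equilibrium: 68 - 6p = 5p - 40 ⇒ 108 = 11p ⇒ p = 108/11 ≈ 9.8182, Q = 100/11 ≈ 9.0909.
New expenditure = 9.8182 × 9.0909 = 89.26.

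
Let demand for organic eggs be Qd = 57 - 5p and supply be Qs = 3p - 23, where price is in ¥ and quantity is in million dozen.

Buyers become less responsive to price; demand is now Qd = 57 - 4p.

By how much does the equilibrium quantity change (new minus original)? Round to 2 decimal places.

+4.29

Initially, 57 - 5p = 3p - 23, so 80 = 8p and p = 10, Q = 7.
After the shift, demand is Qd = 57 - 4p and supply is Qs = 3p - 23.
Clearing the new market: 57 - 4p = 3p - 23, so p = 80/7 ≈ 11.4286 and Q = 79/7 ≈ 11.2857.
ΔQ = 11.2857 − 7 = +4.29.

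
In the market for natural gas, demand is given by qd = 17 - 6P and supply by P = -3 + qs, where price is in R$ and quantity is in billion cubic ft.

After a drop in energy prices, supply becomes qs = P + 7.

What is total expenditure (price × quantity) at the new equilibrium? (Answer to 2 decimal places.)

Initially, 17 - 6P = P + 3, so 14 = 7P and P = 2, q = 5.
The new curves are qd = 17 - 6P (demand) and qs = P + 7 (supply).
New equilibrium: 17 - 6P = P + 7 ⇒ 10 = 7P ⇒ P = 10/7 ≈ 1.4286, q = 59/7 ≈ 8.4286.
New expenditure = 1.4286 × 8.4286 = 12.04.

12.04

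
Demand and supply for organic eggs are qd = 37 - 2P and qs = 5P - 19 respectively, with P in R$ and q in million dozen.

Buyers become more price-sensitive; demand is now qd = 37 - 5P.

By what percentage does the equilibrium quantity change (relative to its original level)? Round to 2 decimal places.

-57.14

Before the shock: 37 - 2P = 5P - 19 ⇒ 56 = 7P ⇒ P = 8, q = 21.
With the change applied: demand qd = 37 - 5P, supply qs = 5P - 19.
Equate the new curves: 37 - 5P = 5P - 19, giving 56 = 10P, P = 5.6, q = 9.
%Δq = (9 − 21) / 21 × 100 = -57.14%.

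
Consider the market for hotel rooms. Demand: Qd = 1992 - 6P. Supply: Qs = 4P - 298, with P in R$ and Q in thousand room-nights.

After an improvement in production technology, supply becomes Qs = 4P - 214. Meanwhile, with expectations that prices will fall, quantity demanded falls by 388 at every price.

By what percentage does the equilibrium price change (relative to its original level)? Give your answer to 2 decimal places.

-20.61

Solve the original market: 1992 - 6P = 4P - 298, hence P = 229 and Q = 618.
The shock moves the curves to Qd = 1604 - 6P and Qs = 4P - 214.
Equate the new curves: 1604 - 6P = 4P - 214, giving 1818 = 10P, P = 181.8, Q = 513.2.
%ΔP = (181.8 − 229) / 229 × 100 = -20.61%.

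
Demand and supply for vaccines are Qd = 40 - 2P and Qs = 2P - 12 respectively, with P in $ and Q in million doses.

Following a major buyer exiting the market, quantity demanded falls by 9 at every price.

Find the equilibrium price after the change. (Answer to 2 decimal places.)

Initially, 40 - 2P = 2P - 12, so 52 = 4P and P = 13, Q = 14.
The shock moves the curves to Qd = 31 - 2P and Qs = 2P - 12.
Equate the new curves: 31 - 2P = 2P - 12, giving 43 = 4P, P = 10.75, Q = 9.5.

10.75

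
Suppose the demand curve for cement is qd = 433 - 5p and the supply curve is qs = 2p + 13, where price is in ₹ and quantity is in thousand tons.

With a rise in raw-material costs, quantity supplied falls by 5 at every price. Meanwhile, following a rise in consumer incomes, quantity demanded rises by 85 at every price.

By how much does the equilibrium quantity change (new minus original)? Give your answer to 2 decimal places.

Before the shock: 433 - 5p = 2p + 13 ⇒ 420 = 7p ⇒ p = 60, q = 133.
The shock moves the curves to qd = 518 - 5p and qs = 2p + 8.
Clearing the new market: 518 - 5p = 2p + 8, so p = 510/7 ≈ 72.8571 and q = 1076/7 ≈ 153.7143.
Δq = 153.7143 − 133 = +20.71.

+20.71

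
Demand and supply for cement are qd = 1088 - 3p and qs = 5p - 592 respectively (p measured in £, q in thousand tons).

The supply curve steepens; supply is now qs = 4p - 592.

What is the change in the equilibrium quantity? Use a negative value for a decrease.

Original equilibrium: 1088 - 3p = 5p - 592 gives 1680 = 8p, so p = 210 and q = 458.
After the shift, demand is qd = 1088 - 3p and supply is qs = 4p - 592.
Equate the new curves: 1088 - 3p = 4p - 592, giving 1680 = 7p, p = 240, q = 368.
Δq = 368 − 458 = -90.

-90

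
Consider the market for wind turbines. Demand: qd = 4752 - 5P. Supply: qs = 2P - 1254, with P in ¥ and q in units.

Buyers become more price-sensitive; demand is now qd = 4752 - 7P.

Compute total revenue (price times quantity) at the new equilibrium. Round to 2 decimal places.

Before the shock: 4752 - 5P = 2P - 1254 ⇒ 6006 = 7P ⇒ P = 858, q = 462.
The shock moves the curves to qd = 4752 - 7P and qs = 2P - 1254.
New equilibrium: 4752 - 7P = 2P - 1254 ⇒ 6006 = 9P ⇒ P = 2002/3 ≈ 667.3333, q = 242/3 ≈ 80.6667.
New expenditure = 667.3333 × 80.6667 = 53831.56.

53831.56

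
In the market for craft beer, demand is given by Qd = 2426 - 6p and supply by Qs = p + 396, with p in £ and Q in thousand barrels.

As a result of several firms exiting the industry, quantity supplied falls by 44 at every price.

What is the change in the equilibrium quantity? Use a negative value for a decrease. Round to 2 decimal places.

-37.71

Initially, 2426 - 6p = p + 396, so 2030 = 7p and p = 290, Q = 686.
With the change applied: demand Qd = 2426 - 6p, supply Qs = p + 352.
Equate the new curves: 2426 - 6p = p + 352, giving 2074 = 7p, p = 2074/7 ≈ 296.2857, Q = 4538/7 ≈ 648.2857.
ΔQ = 648.2857 − 686 = -37.71.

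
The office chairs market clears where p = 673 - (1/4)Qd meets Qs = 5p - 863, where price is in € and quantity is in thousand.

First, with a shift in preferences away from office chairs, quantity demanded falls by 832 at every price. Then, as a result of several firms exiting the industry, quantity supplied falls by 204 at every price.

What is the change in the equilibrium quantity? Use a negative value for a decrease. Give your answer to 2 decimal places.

Initially, 2692 - 4p = 5p - 863, so 3555 = 9p and p = 395, Q = 1112.
The shock moves the curves to Qd = 1860 - 4p and Qs = 5p - 1067.
Equate the new curves: 1860 - 4p = 5p - 1067, giving 2927 = 9p, p = 2927/9 ≈ 325.2222, Q = 5032/9 ≈ 559.1111.
ΔQ = 559.1111 − 1112 = -552.89.

-552.89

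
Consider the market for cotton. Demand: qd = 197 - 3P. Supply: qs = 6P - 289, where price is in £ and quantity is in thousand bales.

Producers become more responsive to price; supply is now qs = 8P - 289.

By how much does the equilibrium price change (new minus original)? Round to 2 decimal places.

Solve the original market: 197 - 3P = 6P - 289, hence P = 54 and q = 35.
With the change applied: demand qd = 197 - 3P, supply qs = 8P - 289.
New equilibrium: 197 - 3P = 8P - 289 ⇒ 486 = 11P ⇒ P = 486/11 ≈ 44.1818, q = 709/11 ≈ 64.4545.
ΔP = 44.1818 − 54 = -9.82.

-9.82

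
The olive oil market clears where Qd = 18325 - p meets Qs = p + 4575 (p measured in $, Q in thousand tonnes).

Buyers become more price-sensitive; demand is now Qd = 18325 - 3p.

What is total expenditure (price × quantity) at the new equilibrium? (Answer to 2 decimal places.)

Original equilibrium: 18325 - p = p + 4575 gives 13750 = 2p, so p = 6875 and Q = 11450.
The new curves are Qd = 18325 - 3p (demand) and Qs = p + 4575 (supply).
New equilibrium: 18325 - 3p = p + 4575 ⇒ 13750 = 4p ⇒ p = 3437.5, Q = 8012.5.
New expenditure = 3437.5 × 8012.5 = 27542968.75.

27542968.75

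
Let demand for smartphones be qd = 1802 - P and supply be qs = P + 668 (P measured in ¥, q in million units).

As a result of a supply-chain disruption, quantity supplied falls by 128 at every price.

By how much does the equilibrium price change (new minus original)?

Before the shock: 1802 - P = P + 668 ⇒ 1134 = 2P ⇒ P = 567, q = 1235.
The new curves are qd = 1802 - P (demand) and qs = P + 540 (supply).
Equate the new curves: 1802 - P = P + 540, giving 1262 = 2P, P = 631, q = 1171.
ΔP = 631 − 567 = +64.

+64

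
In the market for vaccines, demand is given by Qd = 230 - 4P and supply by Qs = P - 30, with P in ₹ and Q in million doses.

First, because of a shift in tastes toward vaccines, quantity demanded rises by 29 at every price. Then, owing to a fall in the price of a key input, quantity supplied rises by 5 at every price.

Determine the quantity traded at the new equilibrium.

31.8

Original equilibrium: 230 - 4P = P - 30 gives 260 = 5P, so P = 52 and Q = 22.
After the shift, demand is Qd = 259 - 4P and supply is Qs = P - 25.
New equilibrium: 259 - 4P = P - 25 ⇒ 284 = 5P ⇒ P = 56.8, Q = 31.8.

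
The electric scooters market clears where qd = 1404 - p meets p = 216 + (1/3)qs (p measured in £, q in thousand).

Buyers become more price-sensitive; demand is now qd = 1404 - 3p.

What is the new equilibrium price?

342

Solve the original market: 1404 - p = 3p - 648, hence p = 513 and q = 891.
The shock moves the curves to qd = 1404 - 3p and qs = 3p - 648.
New equilibrium: 1404 - 3p = 3p - 648 ⇒ 2052 = 6p ⇒ p = 342, q = 378.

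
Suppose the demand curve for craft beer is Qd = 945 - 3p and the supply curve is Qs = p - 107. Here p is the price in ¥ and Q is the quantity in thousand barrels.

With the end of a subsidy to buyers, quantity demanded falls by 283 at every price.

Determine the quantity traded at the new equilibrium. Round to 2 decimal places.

85.25

Solve the original market: 945 - 3p = p - 107, hence p = 263 and Q = 156.
The new curves are Qd = 662 - 3p (demand) and Qs = p - 107 (supply).
Equate the new curves: 662 - 3p = p - 107, giving 769 = 4p, p = 192.25, Q = 85.25.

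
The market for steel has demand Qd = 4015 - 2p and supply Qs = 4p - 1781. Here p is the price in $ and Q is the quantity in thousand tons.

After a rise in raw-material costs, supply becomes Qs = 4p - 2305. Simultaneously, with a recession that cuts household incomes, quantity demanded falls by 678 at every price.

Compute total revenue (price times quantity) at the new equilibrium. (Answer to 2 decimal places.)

Solve the original market: 4015 - 2p = 4p - 1781, hence p = 966 and Q = 2083.
The shock moves the curves to Qd = 3337 - 2p and Qs = 4p - 2305.
Equate the new curves: 3337 - 2p = 4p - 2305, giving 5642 = 6p, p = 2821/3 ≈ 940.3333, Q = 4369/3 ≈ 1456.3333.
New expenditure = 940.3333 × 1456.3333 = 1369438.78.

1369438.78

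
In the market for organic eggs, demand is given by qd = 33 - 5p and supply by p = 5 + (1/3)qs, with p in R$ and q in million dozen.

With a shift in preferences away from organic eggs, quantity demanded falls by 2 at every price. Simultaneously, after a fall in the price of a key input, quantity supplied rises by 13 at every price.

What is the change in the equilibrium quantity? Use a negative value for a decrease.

+7.375

Before the shock: 33 - 5p = 3p - 15 ⇒ 48 = 8p ⇒ p = 6, q = 3.
The shock moves the curves to qd = 31 - 5p and qs = 3p - 2.
Equate the new curves: 31 - 5p = 3p - 2, giving 33 = 8p, p = 4.125, q = 10.375.
Δq = 10.375 − 3 = +7.375.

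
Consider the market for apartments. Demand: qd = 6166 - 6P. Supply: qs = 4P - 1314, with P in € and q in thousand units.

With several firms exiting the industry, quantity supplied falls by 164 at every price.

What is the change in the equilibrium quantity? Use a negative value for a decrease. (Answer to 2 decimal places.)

-98.40

Before the shock: 6166 - 6P = 4P - 1314 ⇒ 7480 = 10P ⇒ P = 748, q = 1678.
After the shift, demand is qd = 6166 - 6P and supply is qs = 4P - 1478.
New equilibrium: 6166 - 6P = 4P - 1478 ⇒ 7644 = 10P ⇒ P = 764.4, q = 1579.6.
Δq = 1579.6 − 1678 = -98.40.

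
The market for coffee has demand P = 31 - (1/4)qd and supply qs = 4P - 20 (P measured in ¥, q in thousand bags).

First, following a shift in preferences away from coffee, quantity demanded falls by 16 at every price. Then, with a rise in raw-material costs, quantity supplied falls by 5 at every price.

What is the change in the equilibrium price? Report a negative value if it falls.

Initially, 124 - 4P = 4P - 20, so 144 = 8P and P = 18, q = 52.
With the change applied: demand qd = 108 - 4P, supply qs = 4P - 25.
Clearing the new market: 108 - 4P = 4P - 25, so P = 16.625 and q = 41.5.
ΔP = 16.625 − 18 = -1.375.

-1.375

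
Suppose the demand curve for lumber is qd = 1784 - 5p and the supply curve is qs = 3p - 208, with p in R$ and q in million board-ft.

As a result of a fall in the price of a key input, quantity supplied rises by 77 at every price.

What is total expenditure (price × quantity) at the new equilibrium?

Before the shock: 1784 - 5p = 3p - 208 ⇒ 1992 = 8p ⇒ p = 249, q = 539.
With the change applied: demand qd = 1784 - 5p, supply qs = 3p - 131.
Clearing the new market: 1784 - 5p = 3p - 131, so p = 239.375 and q = 587.125.
New expenditure = 239.375 × 587.125 = 140543.046875.

140543.046875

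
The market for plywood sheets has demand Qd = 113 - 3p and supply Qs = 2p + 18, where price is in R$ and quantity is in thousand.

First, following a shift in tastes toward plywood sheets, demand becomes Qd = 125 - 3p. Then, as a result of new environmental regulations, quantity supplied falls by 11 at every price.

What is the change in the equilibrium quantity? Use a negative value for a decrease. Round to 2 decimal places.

Before the shock: 113 - 3p = 2p + 18 ⇒ 95 = 5p ⇒ p = 19, Q = 56.
After the shift, demand is Qd = 125 - 3p and supply is Qs = 2p + 7.
Clearing the new market: 125 - 3p = 2p + 7, so p = 23.6 and Q = 54.2.
ΔQ = 54.2 − 56 = -1.80.

-1.80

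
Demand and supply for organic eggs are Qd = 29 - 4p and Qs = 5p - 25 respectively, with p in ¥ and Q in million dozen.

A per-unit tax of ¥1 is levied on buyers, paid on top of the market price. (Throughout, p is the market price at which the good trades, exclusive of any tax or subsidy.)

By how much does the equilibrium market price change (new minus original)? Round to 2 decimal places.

-0.44

Solve the original market: 29 - 4p = 5p - 25, hence p = 6 and Q = 5.
Since buyers pay the price plus the tax, the effective demand curve becomes Qd = 25 - 4p.
New equilibrium: 25 - 4p = 5p - 25 ⇒ 50 = 9p ⇒ p = 50/9 ≈ 5.5556, Q = 25/9 ≈ 2.7778.
Δp = 5.5556 − 6 = -0.44.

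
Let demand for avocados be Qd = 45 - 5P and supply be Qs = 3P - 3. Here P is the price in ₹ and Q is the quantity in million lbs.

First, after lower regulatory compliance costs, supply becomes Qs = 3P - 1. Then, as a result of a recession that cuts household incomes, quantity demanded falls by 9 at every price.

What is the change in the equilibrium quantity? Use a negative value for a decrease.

-2.125

Initially, 45 - 5P = 3P - 3, so 48 = 8P and P = 6, Q = 15.
After the shift, demand is Qd = 36 - 5P and supply is Qs = 3P - 1.
New equilibrium: 36 - 5P = 3P - 1 ⇒ 37 = 8P ⇒ P = 4.625, Q = 12.875.
ΔQ = 12.875 − 15 = -2.125.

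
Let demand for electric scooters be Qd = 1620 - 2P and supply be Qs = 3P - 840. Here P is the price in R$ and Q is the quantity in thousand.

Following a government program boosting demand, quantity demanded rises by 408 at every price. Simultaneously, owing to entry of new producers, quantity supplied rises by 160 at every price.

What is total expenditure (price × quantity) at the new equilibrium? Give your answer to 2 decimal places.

Original equilibrium: 1620 - 2P = 3P - 840 gives 2460 = 5P, so P = 492 and Q = 636.
With the change applied: demand Qd = 2028 - 2P, supply Qs = 3P - 680.
Setting them equal: 2028 - 2P = 3P - 680 → 2708 = 5P, so P = 541.6 and Q = 944.8.
New expenditure = 541.6 × 944.8 = 511703.68.

511703.68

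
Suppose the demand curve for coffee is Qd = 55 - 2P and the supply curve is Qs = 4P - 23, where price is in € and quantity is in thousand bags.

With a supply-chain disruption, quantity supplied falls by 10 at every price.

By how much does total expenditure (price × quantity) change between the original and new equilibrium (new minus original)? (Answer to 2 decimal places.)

Solve the original market: 55 - 2P = 4P - 23, hence P = 13 and Q = 29.
The new curves are Qd = 55 - 2P (demand) and Qs = 4P - 33 (supply).
Clearing the new market: 55 - 2P = 4P - 33, so P = 44/3 ≈ 14.6667 and Q = 77/3 ≈ 25.6667.
Expenditure moves from 13×29 = 377 to 14.6667×25.6667 = 376.4444; change = -0.56.

-0.56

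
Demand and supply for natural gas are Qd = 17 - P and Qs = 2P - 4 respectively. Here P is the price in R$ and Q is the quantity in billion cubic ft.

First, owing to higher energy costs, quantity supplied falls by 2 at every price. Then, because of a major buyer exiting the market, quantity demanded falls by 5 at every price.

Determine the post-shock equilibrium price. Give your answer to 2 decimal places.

Initially, 17 - P = 2P - 4, so 21 = 3P and P = 7, Q = 10.
The shock moves the curves to Qd = 12 - P and Qs = 2P - 6.
Setting them equal: 12 - P = 2P - 6 → 18 = 3P, so P = 6 and Q = 6.

6.00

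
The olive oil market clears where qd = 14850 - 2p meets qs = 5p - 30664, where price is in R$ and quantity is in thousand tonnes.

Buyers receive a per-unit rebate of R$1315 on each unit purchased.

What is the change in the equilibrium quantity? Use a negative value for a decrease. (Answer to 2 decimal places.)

+1878.57

Solve the original market: 14850 - 2p = 5p - 30664, hence p = 6502 and q = 1846.
Since buyers' out-of-pocket price is the market price minus the rebate, the effective demand curve becomes qd = 17480 - 2p.
New equilibrium: 17480 - 2p = 5p - 30664 ⇒ 48144 = 7p ⇒ p = 48144/7 ≈ 6877.7143, q = 26072/7 ≈ 3724.5714.
Δq = 3724.5714 − 1846 = +1878.57.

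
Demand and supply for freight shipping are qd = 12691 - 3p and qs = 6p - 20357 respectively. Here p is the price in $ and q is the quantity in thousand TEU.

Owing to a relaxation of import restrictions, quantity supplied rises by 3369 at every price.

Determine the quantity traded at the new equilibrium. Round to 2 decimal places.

Initially, 12691 - 3p = 6p - 20357, so 33048 = 9p and p = 3672, q = 1675.
The new curves are qd = 12691 - 3p (demand) and qs = 6p - 16988 (supply).
Equate the new curves: 12691 - 3p = 6p - 16988, giving 29679 = 9p, p = 9893/3 ≈ 3297.6667, q = 2798.

2798.00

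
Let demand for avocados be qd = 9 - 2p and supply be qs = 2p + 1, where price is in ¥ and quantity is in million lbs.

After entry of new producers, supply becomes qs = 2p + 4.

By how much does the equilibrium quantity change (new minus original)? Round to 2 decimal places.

+1.50

Before the shock: 9 - 2p = 2p + 1 ⇒ 8 = 4p ⇒ p = 2, q = 5.
The shock moves the curves to qd = 9 - 2p and qs = 2p + 4.
New equilibrium: 9 - 2p = 2p + 4 ⇒ 5 = 4p ⇒ p = 1.25, q = 6.5.
Δq = 6.5 − 5 = +1.50.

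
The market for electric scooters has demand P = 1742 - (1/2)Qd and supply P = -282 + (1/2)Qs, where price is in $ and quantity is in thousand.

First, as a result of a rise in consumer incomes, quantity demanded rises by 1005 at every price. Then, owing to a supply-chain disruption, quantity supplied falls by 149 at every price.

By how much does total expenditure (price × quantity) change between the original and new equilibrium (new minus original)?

+1019842

Original equilibrium: 3484 - 2P = 2P + 564 gives 2920 = 4P, so P = 730 and Q = 2024.
The new curves are Qd = 4489 - 2P (demand) and Qs = 2P + 415 (supply).
Setting them equal: 4489 - 2P = 2P + 415 → 4074 = 4P, so P = 1018.5 and Q = 2452.
Expenditure moves from 730×2024 = 1477520 to 1018.5×2452 = 2497362; change = +1019842.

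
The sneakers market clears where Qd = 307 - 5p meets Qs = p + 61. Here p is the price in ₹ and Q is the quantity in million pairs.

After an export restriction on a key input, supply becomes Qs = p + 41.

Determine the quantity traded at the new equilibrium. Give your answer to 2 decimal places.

Initially, 307 - 5p = p + 61, so 246 = 6p and p = 41, Q = 102.
The new curves are Qd = 307 - 5p (demand) and Qs = p + 41 (supply).
New equilibrium: 307 - 5p = p + 41 ⇒ 266 = 6p ⇒ p = 133/3 ≈ 44.3333, Q = 256/3 ≈ 85.3333.

85.33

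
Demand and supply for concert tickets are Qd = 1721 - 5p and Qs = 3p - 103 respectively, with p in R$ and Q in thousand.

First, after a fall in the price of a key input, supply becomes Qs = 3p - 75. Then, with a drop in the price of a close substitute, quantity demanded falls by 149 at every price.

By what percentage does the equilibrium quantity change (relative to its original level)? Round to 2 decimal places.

Original equilibrium: 1721 - 5p = 3p - 103 gives 1824 = 8p, so p = 228 and Q = 581.
The shock moves the curves to Qd = 1572 - 5p and Qs = 3p - 75.
Clearing the new market: 1572 - 5p = 3p - 75, so p = 205.875 and Q = 542.625.
%ΔQ = (542.625 − 581) / 581 × 100 = -6.60%.

-6.60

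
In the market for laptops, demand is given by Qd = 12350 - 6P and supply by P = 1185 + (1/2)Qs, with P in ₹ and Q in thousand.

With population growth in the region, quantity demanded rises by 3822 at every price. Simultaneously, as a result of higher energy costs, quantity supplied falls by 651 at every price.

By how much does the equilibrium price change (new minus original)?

+559.125

Initially, 12350 - 6P = 2P - 2370, so 14720 = 8P and P = 1840, Q = 1310.
The shock moves the curves to Qd = 16172 - 6P and Qs = 2P - 3021.
Setting them equal: 16172 - 6P = 2P - 3021 → 19193 = 8P, so P = 2399.125 and Q = 1777.25.
ΔP = 2399.125 − 1840 = +559.125.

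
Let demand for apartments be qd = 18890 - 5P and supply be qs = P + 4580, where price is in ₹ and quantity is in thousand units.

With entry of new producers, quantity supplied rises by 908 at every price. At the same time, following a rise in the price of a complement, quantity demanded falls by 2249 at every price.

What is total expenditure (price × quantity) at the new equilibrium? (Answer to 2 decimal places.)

13656538.69

Before the shock: 18890 - 5P = P + 4580 ⇒ 14310 = 6P ⇒ P = 2385, q = 6965.
The shock moves the curves to qd = 16641 - 5P and qs = P + 5488.
Setting them equal: 16641 - 5P = P + 5488 → 11153 = 6P, so P = 11153/6 ≈ 1858.8333 and q = 44081/6 ≈ 7346.8333.
New expenditure = 1858.8333 × 7346.8333 = 13656538.69.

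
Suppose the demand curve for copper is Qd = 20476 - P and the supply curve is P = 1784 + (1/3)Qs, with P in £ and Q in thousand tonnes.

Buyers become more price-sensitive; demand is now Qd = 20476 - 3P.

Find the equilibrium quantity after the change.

7562

Before the shock: 20476 - P = 3P - 5352 ⇒ 25828 = 4P ⇒ P = 6457, Q = 14019.
The new curves are Qd = 20476 - 3P (demand) and Qs = 3P - 5352 (supply).
New equilibrium: 20476 - 3P = 3P - 5352 ⇒ 25828 = 6P ⇒ P = 12914/3 ≈ 4304.6667, Q = 7562.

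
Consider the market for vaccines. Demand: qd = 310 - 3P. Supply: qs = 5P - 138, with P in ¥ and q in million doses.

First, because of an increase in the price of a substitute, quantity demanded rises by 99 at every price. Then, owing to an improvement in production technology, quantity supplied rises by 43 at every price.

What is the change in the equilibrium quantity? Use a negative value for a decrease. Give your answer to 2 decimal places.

+78.00

Before the shock: 310 - 3P = 5P - 138 ⇒ 448 = 8P ⇒ P = 56, q = 142.
The new curves are qd = 409 - 3P (demand) and qs = 5P - 95 (supply).
Setting them equal: 409 - 3P = 5P - 95 → 504 = 8P, so P = 63 and q = 220.
Δq = 220 − 142 = +78.00.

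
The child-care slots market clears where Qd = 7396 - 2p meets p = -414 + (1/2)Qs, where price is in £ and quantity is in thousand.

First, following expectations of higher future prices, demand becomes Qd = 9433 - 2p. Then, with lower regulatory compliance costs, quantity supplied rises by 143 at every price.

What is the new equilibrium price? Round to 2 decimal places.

2115.50

Solve the original market: 7396 - 2p = 2p + 828, hence p = 1642 and Q = 4112.
After the shift, demand is Qd = 9433 - 2p and supply is Qs = 2p + 971.
Equate the new curves: 9433 - 2p = 2p + 971, giving 8462 = 4p, p = 2115.5, Q = 5202.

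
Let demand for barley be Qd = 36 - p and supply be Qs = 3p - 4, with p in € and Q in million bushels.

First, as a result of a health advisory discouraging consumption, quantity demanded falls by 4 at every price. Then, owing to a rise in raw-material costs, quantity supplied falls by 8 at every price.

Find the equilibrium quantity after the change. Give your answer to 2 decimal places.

Before the shock: 36 - p = 3p - 4 ⇒ 40 = 4p ⇒ p = 10, Q = 26.
With the change applied: demand Qd = 32 - p, supply Qs = 3p - 12.
Equate the new curves: 32 - p = 3p - 12, giving 44 = 4p, p = 11, Q = 21.

21.00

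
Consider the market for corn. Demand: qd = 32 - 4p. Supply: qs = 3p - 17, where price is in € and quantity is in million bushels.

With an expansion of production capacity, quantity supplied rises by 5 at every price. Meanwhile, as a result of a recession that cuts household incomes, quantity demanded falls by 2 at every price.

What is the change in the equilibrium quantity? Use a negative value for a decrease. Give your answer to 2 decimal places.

+2.00

Solve the original market: 32 - 4p = 3p - 17, hence p = 7 and q = 4.
With the change applied: demand qd = 30 - 4p, supply qs = 3p - 12.
Clearing the new market: 30 - 4p = 3p - 12, so p = 6 and q = 6.
Δq = 6 − 4 = +2.00.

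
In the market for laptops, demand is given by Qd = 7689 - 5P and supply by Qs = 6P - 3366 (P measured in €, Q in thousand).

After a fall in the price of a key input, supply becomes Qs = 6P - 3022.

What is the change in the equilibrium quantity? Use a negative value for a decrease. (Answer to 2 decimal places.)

+156.36

Initially, 7689 - 5P = 6P - 3366, so 11055 = 11P and P = 1005, Q = 2664.
With the change applied: demand Qd = 7689 - 5P, supply Qs = 6P - 3022.
Setting them equal: 7689 - 5P = 6P - 3022 → 10711 = 11P, so P = 10711/11 ≈ 973.7273 and Q = 31024/11 ≈ 2820.3636.
ΔQ = 2820.3636 − 2664 = +156.36.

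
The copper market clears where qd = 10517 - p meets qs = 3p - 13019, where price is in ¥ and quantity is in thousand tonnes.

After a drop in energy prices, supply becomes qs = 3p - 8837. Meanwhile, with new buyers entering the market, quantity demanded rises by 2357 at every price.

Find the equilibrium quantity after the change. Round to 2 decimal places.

Before the shock: 10517 - p = 3p - 13019 ⇒ 23536 = 4p ⇒ p = 5884, q = 4633.
With the change applied: demand qd = 12874 - p, supply qs = 3p - 8837.
Setting them equal: 12874 - p = 3p - 8837 → 21711 = 4p, so p = 5427.75 and q = 7446.25.

7446.25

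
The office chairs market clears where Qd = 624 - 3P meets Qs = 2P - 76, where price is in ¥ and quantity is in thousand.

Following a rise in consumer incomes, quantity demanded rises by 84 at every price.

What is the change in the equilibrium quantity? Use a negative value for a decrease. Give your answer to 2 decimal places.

Solve the original market: 624 - 3P = 2P - 76, hence P = 140 and Q = 204.
With the change applied: demand Qd = 708 - 3P, supply Qs = 2P - 76.
Clearing the new market: 708 - 3P = 2P - 76, so P = 156.8 and Q = 237.6.
ΔQ = 237.6 − 204 = +33.60.

+33.60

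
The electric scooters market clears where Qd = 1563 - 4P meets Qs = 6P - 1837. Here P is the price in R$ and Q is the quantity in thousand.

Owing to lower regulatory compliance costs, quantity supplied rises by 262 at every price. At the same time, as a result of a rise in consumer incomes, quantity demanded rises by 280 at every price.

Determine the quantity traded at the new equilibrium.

475.8

Initially, 1563 - 4P = 6P - 1837, so 3400 = 10P and P = 340, Q = 203.
With the change applied: demand Qd = 1843 - 4P, supply Qs = 6P - 1575.
Setting them equal: 1843 - 4P = 6P - 1575 → 3418 = 10P, so P = 341.8 and Q = 475.8.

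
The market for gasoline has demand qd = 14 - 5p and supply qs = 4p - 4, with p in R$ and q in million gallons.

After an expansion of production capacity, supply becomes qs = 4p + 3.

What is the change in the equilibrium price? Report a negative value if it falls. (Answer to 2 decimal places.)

-0.78

Initially, 14 - 5p = 4p - 4, so 18 = 9p and p = 2, q = 4.
The shock moves the curves to qd = 14 - 5p and qs = 4p + 3.
Clearing the new market: 14 - 5p = 4p + 3, so p = 11/9 ≈ 1.2222 and q = 71/9 ≈ 7.8889.
Δp = 1.2222 − 2 = -0.78.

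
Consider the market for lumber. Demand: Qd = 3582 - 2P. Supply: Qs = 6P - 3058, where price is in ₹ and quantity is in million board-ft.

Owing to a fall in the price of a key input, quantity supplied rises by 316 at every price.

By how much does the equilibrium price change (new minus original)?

Before the shock: 3582 - 2P = 6P - 3058 ⇒ 6640 = 8P ⇒ P = 830, Q = 1922.
The new curves are Qd = 3582 - 2P (demand) and Qs = 6P - 2742 (supply).
Equate the new curves: 3582 - 2P = 6P - 2742, giving 6324 = 8P, P = 790.5, Q = 2001.
ΔP = 790.5 − 830 = -39.5.

-39.5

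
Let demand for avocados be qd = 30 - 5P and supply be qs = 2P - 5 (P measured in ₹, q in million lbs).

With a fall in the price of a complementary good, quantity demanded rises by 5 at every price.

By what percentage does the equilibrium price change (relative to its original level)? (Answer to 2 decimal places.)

Solve the original market: 30 - 5P = 2P - 5, hence P = 5 and q = 5.
With the change applied: demand qd = 35 - 5P, supply qs = 2P - 5.
New equilibrium: 35 - 5P = 2P - 5 ⇒ 40 = 7P ⇒ P = 40/7 ≈ 5.7143, q = 45/7 ≈ 6.4286.
%ΔP = (5.7143 − 5) / 5 × 100 = +14.29%.

+14.29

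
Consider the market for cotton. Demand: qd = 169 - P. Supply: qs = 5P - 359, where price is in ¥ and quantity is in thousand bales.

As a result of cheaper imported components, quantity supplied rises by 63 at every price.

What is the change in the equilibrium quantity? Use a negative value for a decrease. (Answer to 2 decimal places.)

+10.50

Before the shock: 169 - P = 5P - 359 ⇒ 528 = 6P ⇒ P = 88, q = 81.
With the change applied: demand qd = 169 - P, supply qs = 5P - 296.
Equate the new curves: 169 - P = 5P - 296, giving 465 = 6P, P = 77.5, q = 91.5.
Δq = 91.5 − 81 = +10.50.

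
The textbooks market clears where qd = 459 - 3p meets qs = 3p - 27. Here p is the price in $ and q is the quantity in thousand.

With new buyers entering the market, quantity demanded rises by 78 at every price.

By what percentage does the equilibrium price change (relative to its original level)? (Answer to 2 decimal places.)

Original equilibrium: 459 - 3p = 3p - 27 gives 486 = 6p, so p = 81 and q = 216.
After the shift, demand is qd = 537 - 3p and supply is qs = 3p - 27.
New equilibrium: 537 - 3p = 3p - 27 ⇒ 564 = 6p ⇒ p = 94, q = 255.
%Δp = (94 − 81) / 81 × 100 = +16.05%.

+16.05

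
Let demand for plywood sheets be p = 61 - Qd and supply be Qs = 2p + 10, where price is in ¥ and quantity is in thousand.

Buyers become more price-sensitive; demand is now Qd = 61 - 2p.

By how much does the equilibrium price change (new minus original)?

-4.25

Initially, 61 - p = 2p + 10, so 51 = 3p and p = 17, Q = 44.
The shock moves the curves to Qd = 61 - 2p and Qs = 2p + 10.
Setting them equal: 61 - 2p = 2p + 10 → 51 = 4p, so p = 12.75 and Q = 35.5.
Δp = 12.75 − 17 = -4.25.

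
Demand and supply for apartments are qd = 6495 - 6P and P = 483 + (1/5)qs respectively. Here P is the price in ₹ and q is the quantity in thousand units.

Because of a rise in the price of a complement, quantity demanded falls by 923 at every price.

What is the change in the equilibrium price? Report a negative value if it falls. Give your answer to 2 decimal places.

Before the shock: 6495 - 6P = 5P - 2415 ⇒ 8910 = 11P ⇒ P = 810, q = 1635.
The shock moves the curves to qd = 5572 - 6P and qs = 5P - 2415.
Clearing the new market: 5572 - 6P = 5P - 2415, so P = 7987/11 ≈ 726.0909 and q = 13370/11 ≈ 1215.4545.
ΔP = 726.0909 − 810 = -83.91.

-83.91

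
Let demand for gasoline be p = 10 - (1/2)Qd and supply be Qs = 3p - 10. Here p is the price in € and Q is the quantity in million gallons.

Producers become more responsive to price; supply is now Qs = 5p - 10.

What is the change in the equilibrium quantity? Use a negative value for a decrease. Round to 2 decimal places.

Original equilibrium: 20 - 2p = 3p - 10 gives 30 = 5p, so p = 6 and Q = 8.
With the change applied: demand Qd = 20 - 2p, supply Qs = 5p - 10.
New equilibrium: 20 - 2p = 5p - 10 ⇒ 30 = 7p ⇒ p = 30/7 ≈ 4.2857, Q = 80/7 ≈ 11.4286.
ΔQ = 11.4286 − 8 = +3.43.

+3.43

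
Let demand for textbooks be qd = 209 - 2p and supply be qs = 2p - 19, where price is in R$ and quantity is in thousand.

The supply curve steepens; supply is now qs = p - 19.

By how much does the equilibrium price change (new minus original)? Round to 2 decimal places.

+19.00

Original equilibrium: 209 - 2p = 2p - 19 gives 228 = 4p, so p = 57 and q = 95.
With the change applied: demand qd = 209 - 2p, supply qs = p - 19.
Clearing the new market: 209 - 2p = p - 19, so p = 76 and q = 57.
Δp = 76 − 57 = +19.00.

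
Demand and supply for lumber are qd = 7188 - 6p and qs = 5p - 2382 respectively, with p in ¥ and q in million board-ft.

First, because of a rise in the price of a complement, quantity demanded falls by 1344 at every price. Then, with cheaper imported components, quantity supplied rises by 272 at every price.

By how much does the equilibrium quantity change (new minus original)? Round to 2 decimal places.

-462.55

Original equilibrium: 7188 - 6p = 5p - 2382 gives 9570 = 11p, so p = 870 and q = 1968.
The new curves are qd = 5844 - 6p (demand) and qs = 5p - 2110 (supply).
Clearing the new market: 5844 - 6p = 5p - 2110, so p = 7954/11 ≈ 723.0909 and q = 16560/11 ≈ 1505.4545.
Δq = 1505.4545 − 1968 = -462.55.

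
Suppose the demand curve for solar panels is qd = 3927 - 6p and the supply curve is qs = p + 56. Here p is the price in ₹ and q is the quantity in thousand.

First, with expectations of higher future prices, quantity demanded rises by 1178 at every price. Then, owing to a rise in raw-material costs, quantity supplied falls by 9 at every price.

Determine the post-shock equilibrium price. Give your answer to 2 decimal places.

722.57

Before the shock: 3927 - 6p = p + 56 ⇒ 3871 = 7p ⇒ p = 553, q = 609.
The shock moves the curves to qd = 5105 - 6p and qs = p + 47.
Equate the new curves: 5105 - 6p = p + 47, giving 5058 = 7p, p = 5058/7 ≈ 722.5714, q = 5387/7 ≈ 769.5714.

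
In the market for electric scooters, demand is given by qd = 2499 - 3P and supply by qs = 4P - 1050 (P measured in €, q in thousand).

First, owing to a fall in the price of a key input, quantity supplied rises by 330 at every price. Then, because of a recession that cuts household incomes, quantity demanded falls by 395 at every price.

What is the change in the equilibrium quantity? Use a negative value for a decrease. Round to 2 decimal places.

-84.29

Initially, 2499 - 3P = 4P - 1050, so 3549 = 7P and P = 507, q = 978.
The shock moves the curves to qd = 2104 - 3P and qs = 4P - 720.
New equilibrium: 2104 - 3P = 4P - 720 ⇒ 2824 = 7P ⇒ P = 2824/7 ≈ 403.4286, q = 6256/7 ≈ 893.7143.
Δq = 893.7143 − 978 = -84.29.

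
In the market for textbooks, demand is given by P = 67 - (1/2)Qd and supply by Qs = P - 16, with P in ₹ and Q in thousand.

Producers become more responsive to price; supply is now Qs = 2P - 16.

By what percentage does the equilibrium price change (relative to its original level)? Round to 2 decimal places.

-25.00

Before the shock: 134 - 2P = P - 16 ⇒ 150 = 3P ⇒ P = 50, Q = 34.
After the shift, demand is Qd = 134 - 2P and supply is Qs = 2P - 16.
New equilibrium: 134 - 2P = 2P - 16 ⇒ 150 = 4P ⇒ P = 37.5, Q = 59.
%ΔP = (37.5 − 50) / 50 × 100 = -25.00%.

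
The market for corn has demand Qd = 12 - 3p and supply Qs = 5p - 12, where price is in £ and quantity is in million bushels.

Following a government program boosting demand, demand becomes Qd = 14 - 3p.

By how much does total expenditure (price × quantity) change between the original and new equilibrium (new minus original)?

Solve the original market: 12 - 3p = 5p - 12, hence p = 3 and Q = 3.
The new curves are Qd = 14 - 3p (demand) and Qs = 5p - 12 (supply).
New equilibrium: 14 - 3p = 5p - 12 ⇒ 26 = 8p ⇒ p = 3.25, Q = 4.25.
Expenditure moves from 3×3 = 9 to 3.25×4.25 = 13.8125; change = +4.8125.

+4.8125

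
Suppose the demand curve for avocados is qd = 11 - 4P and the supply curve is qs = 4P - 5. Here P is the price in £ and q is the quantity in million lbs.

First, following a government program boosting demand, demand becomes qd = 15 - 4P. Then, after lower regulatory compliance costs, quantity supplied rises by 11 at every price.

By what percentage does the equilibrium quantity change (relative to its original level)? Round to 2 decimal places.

+250.00

Initially, 11 - 4P = 4P - 5, so 16 = 8P and P = 2, q = 3.
The new curves are qd = 15 - 4P (demand) and qs = 4P + 6 (supply).
Clearing the new market: 15 - 4P = 4P + 6, so P = 1.125 and q = 10.5.
%Δq = (10.5 − 3) / 3 × 100 = +250.00%.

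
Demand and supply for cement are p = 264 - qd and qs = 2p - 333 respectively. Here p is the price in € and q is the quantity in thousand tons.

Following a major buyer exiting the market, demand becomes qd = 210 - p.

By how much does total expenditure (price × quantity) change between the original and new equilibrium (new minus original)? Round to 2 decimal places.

Before the shock: 264 - p = 2p - 333 ⇒ 597 = 3p ⇒ p = 199, q = 65.
With the change applied: demand qd = 210 - p, supply qs = 2p - 333.
Clearing the new market: 210 - p = 2p - 333, so p = 181 and q = 29.
Expenditure moves from 199×65 = 12935 to 181×29 = 5249; change = -7686.00.

-7686.00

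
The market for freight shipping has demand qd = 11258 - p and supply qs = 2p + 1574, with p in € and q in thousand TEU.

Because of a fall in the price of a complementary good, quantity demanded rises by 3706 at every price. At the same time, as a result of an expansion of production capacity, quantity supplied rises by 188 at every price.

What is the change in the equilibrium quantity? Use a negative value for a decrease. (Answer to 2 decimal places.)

Before the shock: 11258 - p = 2p + 1574 ⇒ 9684 = 3p ⇒ p = 3228, q = 8030.
With the change applied: demand qd = 14964 - p, supply qs = 2p + 1762.
Equate the new curves: 14964 - p = 2p + 1762, giving 13202 = 3p, p = 13202/3 ≈ 4400.6667, q = 31690/3 ≈ 10563.3333.
Δq = 10563.3333 − 8030 = +2533.33.

+2533.33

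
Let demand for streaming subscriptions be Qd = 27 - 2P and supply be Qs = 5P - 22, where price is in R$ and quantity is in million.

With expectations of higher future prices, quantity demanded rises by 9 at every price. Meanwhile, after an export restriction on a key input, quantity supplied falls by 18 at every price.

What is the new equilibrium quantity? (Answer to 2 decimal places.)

Original equilibrium: 27 - 2P = 5P - 22 gives 49 = 7P, so P = 7 and Q = 13.
The shock moves the curves to Qd = 36 - 2P and Qs = 5P - 40.
Clearing the new market: 36 - 2P = 5P - 40, so P = 76/7 ≈ 10.8571 and Q = 100/7 ≈ 14.2857.

14.29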